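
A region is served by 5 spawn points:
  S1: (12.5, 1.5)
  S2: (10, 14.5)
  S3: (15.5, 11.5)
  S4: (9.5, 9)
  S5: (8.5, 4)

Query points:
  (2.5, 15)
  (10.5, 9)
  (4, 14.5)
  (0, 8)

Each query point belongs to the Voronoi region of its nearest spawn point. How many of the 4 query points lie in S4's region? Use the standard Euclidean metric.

(2.5, 15) — d² to each: S1:282.25, S2:56.5, S3:181.25, S4:85, S5:157 → nearest is S2
(10.5, 9) — d² to each: S1:60.25, S2:30.5, S3:31.25, S4:1, S5:29 → nearest is S4
(4, 14.5) — d² to each: S1:241.25, S2:36, S3:141.25, S4:60.5, S5:130.5 → nearest is S2
(0, 8) — d² to each: S1:198.5, S2:142.25, S3:252.5, S4:91.25, S5:88.25 → nearest is S5
1 of the 4 points has S4 as nearest.

1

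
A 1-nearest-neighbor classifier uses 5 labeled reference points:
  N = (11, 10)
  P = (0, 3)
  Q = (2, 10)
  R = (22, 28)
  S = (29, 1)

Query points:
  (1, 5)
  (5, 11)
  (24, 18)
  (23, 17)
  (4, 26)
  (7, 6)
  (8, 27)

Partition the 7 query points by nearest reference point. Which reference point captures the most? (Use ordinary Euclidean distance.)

(1, 5) — d² to each: N:125, P:5, Q:26, R:970, S:800 → nearest is P
(5, 11) — d² to each: N:37, P:89, Q:10, R:578, S:676 → nearest is Q
(24, 18) — d² to each: N:233, P:801, Q:548, R:104, S:314 → nearest is R
(23, 17) — d² to each: N:193, P:725, Q:490, R:122, S:292 → nearest is R
(4, 26) — d² to each: N:305, P:545, Q:260, R:328, S:1250 → nearest is Q
(7, 6) — d² to each: N:32, P:58, Q:41, R:709, S:509 → nearest is N
(8, 27) — d² to each: N:298, P:640, Q:325, R:197, S:1117 → nearest is R
Tally — N:1, P:1, Q:2, R:3. R captures the most (3).

R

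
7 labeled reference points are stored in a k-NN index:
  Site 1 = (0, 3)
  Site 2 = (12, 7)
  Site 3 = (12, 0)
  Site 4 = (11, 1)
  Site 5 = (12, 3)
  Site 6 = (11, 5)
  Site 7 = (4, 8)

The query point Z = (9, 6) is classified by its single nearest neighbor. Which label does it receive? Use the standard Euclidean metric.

Site 6

Squared Euclidean distances:
d²(Z, Site 1) = (9−0)² + (6−3)² = 81 + 9 = 90
d²(Z, Site 2) = (9−12)² + (6−7)² = 9 + 1 = 10
d²(Z, Site 3) = (9−12)² + (6−0)² = 9 + 36 = 45
d²(Z, Site 4) = (9−11)² + (6−1)² = 4 + 25 = 29
d²(Z, Site 5) = (9−12)² + (6−3)² = 9 + 9 = 18
d²(Z, Site 6) = (9−11)² + (6−5)² = 4 + 1 = 5
d²(Z, Site 7) = (9−4)² + (6−8)² = 25 + 4 = 29
Site 6 is nearest.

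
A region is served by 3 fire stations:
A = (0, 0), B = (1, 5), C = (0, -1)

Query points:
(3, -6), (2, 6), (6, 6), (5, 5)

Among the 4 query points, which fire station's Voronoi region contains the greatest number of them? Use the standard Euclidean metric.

(3, -6) — d² to each: A:45, B:125, C:34 → nearest is C
(2, 6) — d² to each: A:40, B:2, C:53 → nearest is B
(6, 6) — d² to each: A:72, B:26, C:85 → nearest is B
(5, 5) — d² to each: A:50, B:16, C:61 → nearest is B
Tally — B:3, C:1. B captures the most (3).

B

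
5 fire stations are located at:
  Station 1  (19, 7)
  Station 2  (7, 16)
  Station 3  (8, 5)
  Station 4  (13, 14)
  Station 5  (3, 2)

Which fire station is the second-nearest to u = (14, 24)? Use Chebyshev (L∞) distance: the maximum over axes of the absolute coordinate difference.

d(u, Station 1) = max(5, 17) = 17
d(u, Station 2) = max(7, 8) = 8
d(u, Station 3) = max(6, 19) = 19
d(u, Station 4) = max(1, 10) = 10
d(u, Station 5) = max(11, 22) = 22
Sorted ascending: Station 2, Station 4, Station 1, … — the second-nearest is Station 4.

Station 4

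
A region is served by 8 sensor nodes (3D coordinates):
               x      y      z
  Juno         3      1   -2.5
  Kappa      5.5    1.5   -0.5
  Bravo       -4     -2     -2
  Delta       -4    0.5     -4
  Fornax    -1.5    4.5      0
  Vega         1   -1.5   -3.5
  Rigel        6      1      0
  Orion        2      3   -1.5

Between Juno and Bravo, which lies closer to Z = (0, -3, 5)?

Compare squared distances:
d²(Z, Juno) = (0−3)² + (-3−1)² + (5−(-2.5))² = 9 + 16 + 56.25 = 81.25
d²(Z, Bravo) = (0−(-4))² + (-3−(-2))² + (5−(-2))² = 16 + 1 + 49 = 66
81.25 > 66, so Bravo is closer.

Bravo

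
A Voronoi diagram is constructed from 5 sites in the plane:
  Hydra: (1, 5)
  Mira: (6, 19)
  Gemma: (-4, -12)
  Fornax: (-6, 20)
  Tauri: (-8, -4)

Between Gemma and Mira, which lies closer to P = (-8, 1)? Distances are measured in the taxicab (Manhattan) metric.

d(P, Gemma) = |-8−(-4)| + |1−(-12)| = 4 + 13 = 17
d(P, Mira) = |-8−6| + |1−19| = 14 + 18 = 32
17 < 32, so Gemma is closer.

Gemma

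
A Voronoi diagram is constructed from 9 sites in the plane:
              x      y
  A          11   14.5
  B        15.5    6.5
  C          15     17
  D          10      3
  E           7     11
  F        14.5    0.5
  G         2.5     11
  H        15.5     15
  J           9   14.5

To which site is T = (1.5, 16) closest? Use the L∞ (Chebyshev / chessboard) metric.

d(T,A) = max(9.5, 1.5) = 9.5
d(T,B) = max(14, 9.5) = 14
d(T,C) = max(13.5, 1) = 13.5
d(T,D) = max(8.5, 13) = 13
d(T,E) = max(5.5, 5) = 5.5
d(T,F) = max(13, 15.5) = 15.5
d(T,G) = max(1, 5) = 5
d(T,H) = max(14, 1) = 14
d(T,J) = max(7.5, 1.5) = 7.5
Minimum is at G.

G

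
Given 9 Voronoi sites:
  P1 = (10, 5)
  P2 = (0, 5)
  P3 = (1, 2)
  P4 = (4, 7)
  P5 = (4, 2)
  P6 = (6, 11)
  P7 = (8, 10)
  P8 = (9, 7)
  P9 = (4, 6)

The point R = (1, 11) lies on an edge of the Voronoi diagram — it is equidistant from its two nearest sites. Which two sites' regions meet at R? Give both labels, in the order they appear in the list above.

P4 and P6

Squared distances from R to each site:
|RP1|² = (1−10)² + (11−5)² = 81 + 36 = 117
|RP2|² = (1−0)² + (11−5)² = 1 + 36 = 37
|RP3|² = (1−1)² + (11−2)² = 0 + 81 = 81
|RP4|² = (1−4)² + (11−7)² = 9 + 16 = 25
|RP5|² = (1−4)² + (11−2)² = 9 + 81 = 90
|RP6|² = (1−6)² + (11−11)² = 25 + 0 = 25
|RP7|² = (1−8)² + (11−10)² = 49 + 1 = 50
|RP8|² = (1−9)² + (11−7)² = 64 + 16 = 80
|RP9|² = (1−4)² + (11−6)² = 9 + 25 = 34
R is equidistant from P4 and P6 (both at squared distance 25), and every other site is strictly farther — so R lies on the P4–P6 Voronoi edge.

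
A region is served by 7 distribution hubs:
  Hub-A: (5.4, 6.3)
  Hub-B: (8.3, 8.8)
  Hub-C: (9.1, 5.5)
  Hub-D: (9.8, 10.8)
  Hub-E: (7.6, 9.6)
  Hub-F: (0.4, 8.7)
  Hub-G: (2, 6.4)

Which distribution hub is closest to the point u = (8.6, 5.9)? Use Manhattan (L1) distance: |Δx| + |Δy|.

d(u, Hub-A) = |8.6−5.4| + |5.9−6.3| = 3.2 + 0.4 = 3.6
d(u, Hub-B) = |8.6−8.3| + |5.9−8.8| = 0.3 + 2.9 = 3.2
d(u, Hub-C) = |8.6−9.1| + |5.9−5.5| = 0.5 + 0.4 = 0.9
d(u, Hub-D) = |8.6−9.8| + |5.9−10.8| = 1.2 + 4.9 = 6.1
d(u, Hub-E) = |8.6−7.6| + |5.9−9.6| = 1 + 3.7 = 4.7
d(u, Hub-F) = |8.6−0.4| + |5.9−8.7| = 8.2 + 2.8 = 11
d(u, Hub-G) = |8.6−2| + |5.9−6.4| = 6.6 + 0.5 = 7.1
Hub-C is nearest.

Hub-C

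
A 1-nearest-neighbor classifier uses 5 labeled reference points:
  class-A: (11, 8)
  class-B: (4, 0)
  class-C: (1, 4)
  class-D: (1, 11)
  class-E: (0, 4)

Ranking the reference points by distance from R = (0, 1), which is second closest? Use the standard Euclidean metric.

Compare squared distances (the ordering matches that of the actual distances):
d²(R, class-A) = (0−11)² + (1−8)² = 121 + 49 = 170
d²(R, class-B) = (0−4)² + (1−0)² = 16 + 1 = 17
d²(R, class-C) = (0−1)² + (1−4)² = 1 + 9 = 10
d²(R, class-D) = (0−1)² + (1−11)² = 1 + 100 = 101
d²(R, class-E) = (0−0)² + (1−4)² = 0 + 9 = 9
Sorted ascending: class-E, class-C, class-B, … — the second-nearest is class-C.

class-C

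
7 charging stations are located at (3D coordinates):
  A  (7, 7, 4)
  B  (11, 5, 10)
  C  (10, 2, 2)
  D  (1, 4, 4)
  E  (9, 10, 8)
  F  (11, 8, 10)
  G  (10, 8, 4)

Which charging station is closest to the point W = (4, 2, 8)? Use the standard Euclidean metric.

D

Since √ is increasing, it suffices to compare squared distances:
|WA|² = (4−7)² + (2−7)² + (8−4)² = 9 + 25 + 16 = 50
|WB|² = (4−11)² + (2−5)² + (8−10)² = 49 + 9 + 4 = 62
|WC|² = (4−10)² + (2−2)² + (8−2)² = 36 + 0 + 36 = 72
|WD|² = (4−1)² + (2−4)² + (8−4)² = 9 + 4 + 16 = 29
|WE|² = (4−9)² + (2−10)² + (8−8)² = 25 + 64 + 0 = 89
|WF|² = (4−11)² + (2−8)² + (8−10)² = 49 + 36 + 4 = 89
|WG|² = (4−10)² + (2−8)² + (8−4)² = 36 + 36 + 16 = 88
D is nearest.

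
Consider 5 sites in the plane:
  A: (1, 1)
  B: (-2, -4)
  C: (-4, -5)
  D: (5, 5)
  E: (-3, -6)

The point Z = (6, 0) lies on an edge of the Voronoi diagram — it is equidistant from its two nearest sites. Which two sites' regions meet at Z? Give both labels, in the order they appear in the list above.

A and D

Squared distances from Z to each site:
|ZA|² = (6−1)² + (0−1)² = 25 + 1 = 26
|ZB|² = (6−(-2))² + (0−(-4))² = 64 + 16 = 80
|ZC|² = (6−(-4))² + (0−(-5))² = 100 + 25 = 125
|ZD|² = (6−5)² + (0−5)² = 1 + 25 = 26
|ZE|² = (6−(-3))² + (0−(-6))² = 81 + 36 = 117
Z is equidistant from A and D (both at squared distance 26), and every other site is strictly farther — so Z lies on the A–D Voronoi edge.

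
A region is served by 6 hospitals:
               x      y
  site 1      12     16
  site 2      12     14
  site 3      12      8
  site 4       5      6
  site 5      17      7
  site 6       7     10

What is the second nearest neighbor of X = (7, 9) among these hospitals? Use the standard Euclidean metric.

Since √ is increasing, it suffices to compare squared distances:
d²(X, site 1) = (7−12)² + (9−16)² = 25 + 49 = 74
d²(X, site 2) = (7−12)² + (9−14)² = 25 + 25 = 50
d²(X, site 3) = (7−12)² + (9−8)² = 25 + 1 = 26
d²(X, site 4) = (7−5)² + (9−6)² = 4 + 9 = 13
d²(X, site 5) = (7−17)² + (9−7)² = 100 + 4 = 104
d²(X, site 6) = (7−7)² + (9−10)² = 0 + 1 = 1
Sorted ascending: site 6, site 4, site 3, … — the second-nearest is site 4.

site 4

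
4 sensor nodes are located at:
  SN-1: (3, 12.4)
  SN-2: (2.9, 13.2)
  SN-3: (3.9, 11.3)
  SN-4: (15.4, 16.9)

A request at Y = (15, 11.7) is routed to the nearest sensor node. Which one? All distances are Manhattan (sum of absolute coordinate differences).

d(Y, SN-1) = 12 + 0.7 = 12.7
d(Y, SN-2) = 12.1 + 1.5 = 13.6
d(Y, SN-3) = 11.1 + 0.4 = 11.5
d(Y, SN-4) = 0.4 + 5.2 = 5.6
The smallest is to SN-4, so Y lies in the Voronoi region of SN-4.

SN-4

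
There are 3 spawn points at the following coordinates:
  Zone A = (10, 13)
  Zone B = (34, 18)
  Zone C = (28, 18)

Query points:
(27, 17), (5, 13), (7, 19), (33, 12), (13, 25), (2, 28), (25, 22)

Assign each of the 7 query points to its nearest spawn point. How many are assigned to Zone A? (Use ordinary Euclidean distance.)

(27, 17) — d² to each: Zone A:305, Zone B:50, Zone C:2 → nearest is Zone C
(5, 13) — d² to each: Zone A:25, Zone B:866, Zone C:554 → nearest is Zone A
(7, 19) — d² to each: Zone A:45, Zone B:730, Zone C:442 → nearest is Zone A
(33, 12) — d² to each: Zone A:530, Zone B:37, Zone C:61 → nearest is Zone B
(13, 25) — d² to each: Zone A:153, Zone B:490, Zone C:274 → nearest is Zone A
(2, 28) — d² to each: Zone A:289, Zone B:1124, Zone C:776 → nearest is Zone A
(25, 22) — d² to each: Zone A:306, Zone B:97, Zone C:25 → nearest is Zone C
4 of the 7 points have Zone A as nearest.

4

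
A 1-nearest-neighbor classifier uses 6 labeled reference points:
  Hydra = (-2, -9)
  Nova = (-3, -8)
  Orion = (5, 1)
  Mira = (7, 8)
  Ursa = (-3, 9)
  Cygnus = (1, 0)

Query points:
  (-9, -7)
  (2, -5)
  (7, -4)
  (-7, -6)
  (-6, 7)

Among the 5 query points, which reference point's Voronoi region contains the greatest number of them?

Nova

(-9, -7) — d² to each: Hydra:53, Nova:37, Orion:260, Mira:481, Ursa:292, Cygnus:149 → nearest is Nova
(2, -5) — d² to each: Hydra:32, Nova:34, Orion:45, Mira:194, Ursa:221, Cygnus:26 → nearest is Cygnus
(7, -4) — d² to each: Hydra:106, Nova:116, Orion:29, Mira:144, Ursa:269, Cygnus:52 → nearest is Orion
(-7, -6) — d² to each: Hydra:34, Nova:20, Orion:193, Mira:392, Ursa:241, Cygnus:100 → nearest is Nova
(-6, 7) — d² to each: Hydra:272, Nova:234, Orion:157, Mira:170, Ursa:13, Cygnus:98 → nearest is Ursa
Tally — Nova:2, Orion:1, Ursa:1, Cygnus:1. Nova captures the most (2).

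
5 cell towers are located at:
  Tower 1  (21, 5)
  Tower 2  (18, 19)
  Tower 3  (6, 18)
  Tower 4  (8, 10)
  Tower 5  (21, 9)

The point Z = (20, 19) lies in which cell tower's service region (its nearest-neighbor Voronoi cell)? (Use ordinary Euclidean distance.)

Tower 2

Since √ is increasing, it suffices to compare squared distances:
d²(Z, Tower 1) = (20−21)² + (19−5)² = 1 + 196 = 197
d²(Z, Tower 2) = (20−18)² + (19−19)² = 4 + 0 = 4
d²(Z, Tower 3) = (20−6)² + (19−18)² = 196 + 1 = 197
d²(Z, Tower 4) = (20−8)² + (19−10)² = 144 + 81 = 225
d²(Z, Tower 5) = (20−21)² + (19−9)² = 1 + 100 = 101
The smallest is to Tower 2, so Z lies in the Voronoi region of Tower 2.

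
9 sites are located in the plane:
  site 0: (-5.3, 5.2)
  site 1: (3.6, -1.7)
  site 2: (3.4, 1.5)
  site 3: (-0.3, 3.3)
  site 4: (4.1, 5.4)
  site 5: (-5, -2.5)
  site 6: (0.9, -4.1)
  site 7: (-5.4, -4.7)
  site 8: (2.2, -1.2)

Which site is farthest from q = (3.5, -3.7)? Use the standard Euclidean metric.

site 0

Squared Euclidean distances:
d²(q, site 0) = (3.5−(-5.3))² + (-3.7−5.2)² = 77.44 + 79.21 = 156.65
d²(q, site 1) = (3.5−3.6)² + (-3.7−(-1.7))² = 0.01 + 4 = 4.01
d²(q, site 2) = (3.5−3.4)² + (-3.7−1.5)² = 0.01 + 27.04 = 27.05
d²(q, site 3) = (3.5−(-0.3))² + (-3.7−3.3)² = 14.44 + 49 = 63.44
d²(q, site 4) = (3.5−4.1)² + (-3.7−5.4)² = 0.36 + 82.81 = 83.17
d²(q, site 5) = (3.5−(-5))² + (-3.7−(-2.5))² = 72.25 + 1.44 = 73.69
d²(q, site 6) = (3.5−0.9)² + (-3.7−(-4.1))² = 6.76 + 0.16 = 6.92
d²(q, site 7) = (3.5−(-5.4))² + (-3.7−(-4.7))² = 79.21 + 1 = 80.21
d²(q, site 8) = (3.5−2.2)² + (-3.7−(-1.2))² = 1.69 + 6.25 = 7.94
The largest is to site 0.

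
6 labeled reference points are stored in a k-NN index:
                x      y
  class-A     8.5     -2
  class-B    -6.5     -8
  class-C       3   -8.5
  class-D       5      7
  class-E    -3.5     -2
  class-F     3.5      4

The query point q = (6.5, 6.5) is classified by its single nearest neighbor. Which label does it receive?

Compare squared distances (the ordering matches that of the actual distances):
d²(q, class-A) = (6.5−8.5)² + (6.5−(-2))² = 4 + 72.25 = 76.25
d²(q, class-B) = (6.5−(-6.5))² + (6.5−(-8))² = 169 + 210.25 = 379.25
d²(q, class-C) = (6.5−3)² + (6.5−(-8.5))² = 12.25 + 225 = 237.25
d²(q, class-D) = (6.5−5)² + (6.5−7)² = 2.25 + 0.25 = 2.5
d²(q, class-E) = (6.5−(-3.5))² + (6.5−(-2))² = 100 + 72.25 = 172.25
d²(q, class-F) = (6.5−3.5)² + (6.5−4)² = 9 + 6.25 = 15.25
The smallest is to class-D, so q lies in the Voronoi region of class-D.

class-D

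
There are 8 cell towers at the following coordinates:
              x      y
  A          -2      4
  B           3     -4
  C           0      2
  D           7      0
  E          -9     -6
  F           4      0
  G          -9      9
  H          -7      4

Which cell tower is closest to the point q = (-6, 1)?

Squared Euclidean distances:
|qA|² = 16 + 9 = 25
|qB|² = 81 + 25 = 106
|qC|² = 36 + 1 = 37
|qD|² = 169 + 1 = 170
|qE|² = 9 + 49 = 58
|qF|² = 100 + 1 = 101
|qG|² = 9 + 64 = 73
|qH|² = 1 + 9 = 10
H is nearest.

H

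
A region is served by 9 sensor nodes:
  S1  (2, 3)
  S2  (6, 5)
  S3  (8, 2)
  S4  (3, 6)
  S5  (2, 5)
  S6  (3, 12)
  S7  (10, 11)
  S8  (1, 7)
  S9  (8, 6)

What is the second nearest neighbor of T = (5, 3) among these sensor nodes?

S1

Compare squared distances (the ordering matches that of the actual distances):
|TS1|² = 9 + 0 = 9
|TS2|² = 1 + 4 = 5
|TS3|² = 9 + 1 = 10
|TS4|² = 4 + 9 = 13
|TS5|² = 9 + 4 = 13
|TS6|² = 4 + 81 = 85
|TS7|² = 25 + 64 = 89
|TS8|² = 16 + 16 = 32
|TS9|² = 9 + 9 = 18
Sorted ascending: S2, S1, S3, … — the second-nearest is S1.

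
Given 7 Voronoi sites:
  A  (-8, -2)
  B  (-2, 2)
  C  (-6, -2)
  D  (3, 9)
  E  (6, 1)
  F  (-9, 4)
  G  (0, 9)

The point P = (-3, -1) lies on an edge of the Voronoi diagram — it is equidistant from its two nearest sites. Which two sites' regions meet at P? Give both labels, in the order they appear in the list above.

Squared distances from P to each site:
|PA|² = (-3−(-8))² + (-1−(-2))² = 25 + 1 = 26
|PB|² = (-3−(-2))² + (-1−2)² = 1 + 9 = 10
|PC|² = (-3−(-6))² + (-1−(-2))² = 9 + 1 = 10
|PD|² = (-3−3)² + (-1−9)² = 36 + 100 = 136
|PE|² = (-3−6)² + (-1−1)² = 81 + 4 = 85
|PF|² = (-3−(-9))² + (-1−4)² = 36 + 25 = 61
|PG|² = (-3−0)² + (-1−9)² = 9 + 100 = 109
P is equidistant from B and C (both at squared distance 10), and every other site is strictly farther — so P lies on the B–C Voronoi edge.

B and C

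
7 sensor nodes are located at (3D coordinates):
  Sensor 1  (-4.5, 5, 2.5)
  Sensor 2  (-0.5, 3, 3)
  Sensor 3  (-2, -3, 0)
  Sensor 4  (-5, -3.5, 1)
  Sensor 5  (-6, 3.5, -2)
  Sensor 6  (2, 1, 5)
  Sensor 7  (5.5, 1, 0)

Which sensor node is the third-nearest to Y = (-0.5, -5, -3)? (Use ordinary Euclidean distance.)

Squared Euclidean distances:
d²(Y, Sensor 1) = (-0.5−(-4.5))² + (-5−5)² + (-3−2.5)² = 16 + 100 + 30.25 = 146.25
d²(Y, Sensor 2) = (-0.5−(-0.5))² + (-5−3)² + (-3−3)² = 0 + 64 + 36 = 100
d²(Y, Sensor 3) = (-0.5−(-2))² + (-5−(-3))² + (-3−0)² = 2.25 + 4 + 9 = 15.25
d²(Y, Sensor 4) = (-0.5−(-5))² + (-5−(-3.5))² + (-3−1)² = 20.25 + 2.25 + 16 = 38.5
d²(Y, Sensor 5) = (-0.5−(-6))² + (-5−3.5)² + (-3−(-2))² = 30.25 + 72.25 + 1 = 103.5
d²(Y, Sensor 6) = (-0.5−2)² + (-5−1)² + (-3−5)² = 6.25 + 36 + 64 = 106.25
d²(Y, Sensor 7) = (-0.5−5.5)² + (-5−1)² + (-3−0)² = 36 + 36 + 9 = 81
Sorted ascending: Sensor 3, Sensor 4, Sensor 7, Sensor 2, … — the third-nearest is Sensor 7.

Sensor 7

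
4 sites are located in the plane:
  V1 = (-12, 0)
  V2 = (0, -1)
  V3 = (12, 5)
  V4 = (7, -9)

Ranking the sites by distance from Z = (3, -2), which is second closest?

V4

Compare squared distances (the ordering matches that of the actual distances):
|ZV1|² = (3−(-12))² + (-2−0)² = 225 + 4 = 229
|ZV2|² = (3−0)² + (-2−(-1))² = 9 + 1 = 10
|ZV3|² = (3−12)² + (-2−5)² = 81 + 49 = 130
|ZV4|² = (3−7)² + (-2−(-9))² = 16 + 49 = 65
Sorted ascending: V2, V4, V3, … — the second-nearest is V4.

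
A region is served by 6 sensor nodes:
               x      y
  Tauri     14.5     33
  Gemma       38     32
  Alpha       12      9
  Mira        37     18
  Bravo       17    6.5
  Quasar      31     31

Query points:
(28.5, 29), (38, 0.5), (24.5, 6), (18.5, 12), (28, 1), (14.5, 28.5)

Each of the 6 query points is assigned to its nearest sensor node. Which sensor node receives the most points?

Bravo

(28.5, 29) — d² to each: Tauri:212, Gemma:99.25, Alpha:672.25, Mira:193.25, Bravo:638.5, Quasar:10.25 → nearest is Quasar
(38, 0.5) — d² to each: Tauri:1608.5, Gemma:992.25, Alpha:748.25, Mira:307.25, Bravo:477, Quasar:979.25 → nearest is Mira
(24.5, 6) — d² to each: Tauri:829, Gemma:858.25, Alpha:165.25, Mira:300.25, Bravo:56.5, Quasar:667.25 → nearest is Bravo
(18.5, 12) — d² to each: Tauri:457, Gemma:780.25, Alpha:51.25, Mira:378.25, Bravo:32.5, Quasar:517.25 → nearest is Bravo
(28, 1) — d² to each: Tauri:1206.25, Gemma:1061, Alpha:320, Mira:370, Bravo:151.25, Quasar:909 → nearest is Bravo
(14.5, 28.5) — d² to each: Tauri:20.25, Gemma:564.5, Alpha:386.5, Mira:616.5, Bravo:490.25, Quasar:278.5 → nearest is Tauri
Tally — Tauri:1, Mira:1, Bravo:3, Quasar:1. Bravo captures the most (3).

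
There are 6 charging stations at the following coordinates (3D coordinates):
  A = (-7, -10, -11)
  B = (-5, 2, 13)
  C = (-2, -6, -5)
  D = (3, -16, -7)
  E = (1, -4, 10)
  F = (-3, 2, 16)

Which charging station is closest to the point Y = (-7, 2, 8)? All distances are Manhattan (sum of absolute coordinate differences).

B

d(Y,A) = 0 + 12 + 19 = 31
d(Y,B) = 2 + 0 + 5 = 7
d(Y,C) = 5 + 8 + 13 = 26
d(Y,D) = 10 + 18 + 15 = 43
d(Y,E) = 8 + 6 + 2 = 16
d(Y,F) = 4 + 0 + 8 = 12
Minimum is at B.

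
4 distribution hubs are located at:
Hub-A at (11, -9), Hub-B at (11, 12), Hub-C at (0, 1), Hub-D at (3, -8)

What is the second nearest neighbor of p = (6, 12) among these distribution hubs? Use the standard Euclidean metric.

Hub-C

Squared Euclidean distances:
d²(p, Hub-A) = (6−11)² + (12−(-9))² = 25 + 441 = 466
d²(p, Hub-B) = (6−11)² + (12−12)² = 25 + 0 = 25
d²(p, Hub-C) = (6−0)² + (12−1)² = 36 + 121 = 157
d²(p, Hub-D) = (6−3)² + (12−(-8))² = 9 + 400 = 409
Sorted ascending: Hub-B, Hub-C, Hub-D, … — the second-nearest is Hub-C.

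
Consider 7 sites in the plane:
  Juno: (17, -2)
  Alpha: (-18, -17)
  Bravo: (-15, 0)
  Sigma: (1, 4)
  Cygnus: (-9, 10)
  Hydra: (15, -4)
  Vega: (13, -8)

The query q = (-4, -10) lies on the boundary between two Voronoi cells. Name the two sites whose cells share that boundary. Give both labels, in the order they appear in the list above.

Bravo and Sigma

Squared distances from q to each site:
d²(q, Juno) = (-4−17)² + (-10−(-2))² = 441 + 64 = 505
d²(q, Alpha) = (-4−(-18))² + (-10−(-17))² = 196 + 49 = 245
d²(q, Bravo) = (-4−(-15))² + (-10−0)² = 121 + 100 = 221
d²(q, Sigma) = (-4−1)² + (-10−4)² = 25 + 196 = 221
d²(q, Cygnus) = (-4−(-9))² + (-10−10)² = 25 + 400 = 425
d²(q, Hydra) = (-4−15)² + (-10−(-4))² = 361 + 36 = 397
d²(q, Vega) = (-4−13)² + (-10−(-8))² = 289 + 4 = 293
q is equidistant from Bravo and Sigma (both at squared distance 221), and every other site is strictly farther — so q lies on the Bravo–Sigma Voronoi edge.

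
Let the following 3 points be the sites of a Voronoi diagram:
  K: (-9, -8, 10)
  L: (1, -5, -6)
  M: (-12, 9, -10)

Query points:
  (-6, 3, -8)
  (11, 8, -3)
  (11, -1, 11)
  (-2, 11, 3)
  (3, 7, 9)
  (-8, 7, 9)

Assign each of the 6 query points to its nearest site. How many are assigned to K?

(-6, 3, -8) — d² to each: K:454, L:117, M:76 → nearest is M
(11, 8, -3) — d² to each: K:825, L:278, M:579 → nearest is L
(11, -1, 11) — d² to each: K:450, L:405, M:1070 → nearest is L
(-2, 11, 3) — d² to each: K:459, L:346, M:273 → nearest is M
(3, 7, 9) — d² to each: K:370, L:373, M:590 → nearest is K
(-8, 7, 9) — d² to each: K:227, L:450, M:381 → nearest is K
2 of the 6 points have K as nearest.

2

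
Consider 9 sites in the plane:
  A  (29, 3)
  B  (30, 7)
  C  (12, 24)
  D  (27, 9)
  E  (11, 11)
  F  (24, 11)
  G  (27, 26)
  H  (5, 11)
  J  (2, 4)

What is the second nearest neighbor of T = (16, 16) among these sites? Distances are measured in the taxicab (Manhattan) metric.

d(T,A) = |16−29| + |16−3| = 13 + 13 = 26
d(T,B) = |16−30| + |16−7| = 14 + 9 = 23
d(T,C) = |16−12| + |16−24| = 4 + 8 = 12
d(T,D) = |16−27| + |16−9| = 11 + 7 = 18
d(T,E) = |16−11| + |16−11| = 5 + 5 = 10
d(T,F) = |16−24| + |16−11| = 8 + 5 = 13
d(T,G) = |16−27| + |16−26| = 11 + 10 = 21
d(T,H) = |16−5| + |16−11| = 11 + 5 = 16
d(T,J) = |16−2| + |16−4| = 14 + 12 = 26
Sorted ascending: E, C, F, … — the second-nearest is C.

C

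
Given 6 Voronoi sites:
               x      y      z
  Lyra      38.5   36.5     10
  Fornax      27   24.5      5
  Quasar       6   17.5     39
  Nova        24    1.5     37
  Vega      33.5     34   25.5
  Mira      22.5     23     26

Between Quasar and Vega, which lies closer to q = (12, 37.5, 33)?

Compare squared distances:
d²(q, Quasar) = (12−6)² + (37.5−17.5)² + (33−39)² = 36 + 400 + 36 = 472
d²(q, Vega) = (12−33.5)² + (37.5−34)² + (33−25.5)² = 462.25 + 12.25 + 56.25 = 530.75
472 < 530.75, so Quasar is closer.

Quasar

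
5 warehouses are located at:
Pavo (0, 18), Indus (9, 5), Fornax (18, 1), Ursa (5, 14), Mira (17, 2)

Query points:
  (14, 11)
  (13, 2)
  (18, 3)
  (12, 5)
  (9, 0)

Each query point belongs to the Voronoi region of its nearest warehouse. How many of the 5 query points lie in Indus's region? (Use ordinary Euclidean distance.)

3

(14, 11) — d² to each: Pavo:245, Indus:61, Fornax:116, Ursa:90, Mira:90 → nearest is Indus
(13, 2) — d² to each: Pavo:425, Indus:25, Fornax:26, Ursa:208, Mira:16 → nearest is Mira
(18, 3) — d² to each: Pavo:549, Indus:85, Fornax:4, Ursa:290, Mira:2 → nearest is Mira
(12, 5) — d² to each: Pavo:313, Indus:9, Fornax:52, Ursa:130, Mira:34 → nearest is Indus
(9, 0) — d² to each: Pavo:405, Indus:25, Fornax:82, Ursa:212, Mira:68 → nearest is Indus
3 of the 5 points have Indus as nearest.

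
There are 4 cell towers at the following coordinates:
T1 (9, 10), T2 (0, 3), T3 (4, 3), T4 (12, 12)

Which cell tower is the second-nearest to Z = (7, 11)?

T4

Compare squared distances (the ordering matches that of the actual distances):
|ZT1|² = (7−9)² + (11−10)² = 4 + 1 = 5
|ZT2|² = (7−0)² + (11−3)² = 49 + 64 = 113
|ZT3|² = (7−4)² + (11−3)² = 9 + 64 = 73
|ZT4|² = (7−12)² + (11−12)² = 25 + 1 = 26
Sorted ascending: T1, T4, T3, … — the second-nearest is T4.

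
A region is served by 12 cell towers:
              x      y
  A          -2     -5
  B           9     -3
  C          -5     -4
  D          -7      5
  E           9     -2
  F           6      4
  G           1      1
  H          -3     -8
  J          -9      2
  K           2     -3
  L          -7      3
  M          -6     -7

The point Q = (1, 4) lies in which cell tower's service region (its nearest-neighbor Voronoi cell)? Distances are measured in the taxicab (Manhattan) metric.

G

d(Q,A) = |1−(-2)| + |4−(-5)| = 3 + 9 = 12
d(Q,B) = |1−9| + |4−(-3)| = 8 + 7 = 15
d(Q,C) = |1−(-5)| + |4−(-4)| = 6 + 8 = 14
d(Q,D) = |1−(-7)| + |4−5| = 8 + 1 = 9
d(Q,E) = |1−9| + |4−(-2)| = 8 + 6 = 14
d(Q,F) = |1−6| + |4−4| = 5 + 0 = 5
d(Q,G) = |1−1| + |4−1| = 0 + 3 = 3
d(Q,H) = |1−(-3)| + |4−(-8)| = 4 + 12 = 16
d(Q,J) = |1−(-9)| + |4−2| = 10 + 2 = 12
d(Q,K) = |1−2| + |4−(-3)| = 1 + 7 = 8
d(Q,L) = |1−(-7)| + |4−3| = 8 + 1 = 9
d(Q,M) = |1−(-6)| + |4−(-7)| = 7 + 11 = 18
The smallest is to G, so Q lies in the Voronoi region of G.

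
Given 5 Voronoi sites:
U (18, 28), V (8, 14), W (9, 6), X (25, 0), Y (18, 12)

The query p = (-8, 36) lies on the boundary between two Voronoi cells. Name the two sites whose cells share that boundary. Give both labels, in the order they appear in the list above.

Squared distances from p to each site:
|pU|² = 676 + 64 = 740
|pV|² = 256 + 484 = 740
|pW|² = 289 + 900 = 1189
|pX|² = 1089 + 1296 = 2385
|pY|² = 676 + 576 = 1252
p is equidistant from U and V (both at squared distance 740), and every other site is strictly farther — so p lies on the U–V Voronoi edge.

U and V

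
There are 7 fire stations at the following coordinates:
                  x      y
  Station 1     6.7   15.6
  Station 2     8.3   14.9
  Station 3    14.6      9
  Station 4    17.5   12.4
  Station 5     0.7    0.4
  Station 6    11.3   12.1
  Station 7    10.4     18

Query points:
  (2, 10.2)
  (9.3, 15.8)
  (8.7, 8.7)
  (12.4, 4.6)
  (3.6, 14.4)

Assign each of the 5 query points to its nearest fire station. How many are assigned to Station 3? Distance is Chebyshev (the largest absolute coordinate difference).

1

(2, 10.2) — d to each: Station 1:5.4, Station 2:6.3, Station 3:12.6, Station 4:15.5, Station 5:9.8, Station 6:9.3, Station 7:8.4 → nearest is Station 1
(9.3, 15.8) — d to each: Station 1:2.6, Station 2:1, Station 3:6.8, Station 4:8.2, Station 5:15.4, Station 6:3.7, Station 7:2.2 → nearest is Station 2
(8.7, 8.7) — d to each: Station 1:6.9, Station 2:6.2, Station 3:5.9, Station 4:8.8, Station 5:8.3, Station 6:3.4, Station 7:9.3 → nearest is Station 6
(12.4, 4.6) — d to each: Station 1:11, Station 2:10.3, Station 3:4.4, Station 4:7.8, Station 5:11.7, Station 6:7.5, Station 7:13.4 → nearest is Station 3
(3.6, 14.4) — d to each: Station 1:3.1, Station 2:4.7, Station 3:11, Station 4:13.9, Station 5:14, Station 6:7.7, Station 7:6.8 → nearest is Station 1
1 of the 5 points has Station 3 as nearest.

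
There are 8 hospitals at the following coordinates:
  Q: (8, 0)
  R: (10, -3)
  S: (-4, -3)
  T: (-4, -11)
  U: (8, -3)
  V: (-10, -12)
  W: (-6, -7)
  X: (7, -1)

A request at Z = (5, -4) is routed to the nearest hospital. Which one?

Compare squared distances (the ordering matches that of the actual distances):
|ZQ|² = 9 + 16 = 25
|ZR|² = 25 + 1 = 26
|ZS|² = 81 + 1 = 82
|ZT|² = 81 + 49 = 130
|ZU|² = 9 + 1 = 10
|ZV|² = 225 + 64 = 289
|ZW|² = 121 + 9 = 130
|ZX|² = 4 + 9 = 13
The smallest is to U, so Z lies in the Voronoi region of U.

U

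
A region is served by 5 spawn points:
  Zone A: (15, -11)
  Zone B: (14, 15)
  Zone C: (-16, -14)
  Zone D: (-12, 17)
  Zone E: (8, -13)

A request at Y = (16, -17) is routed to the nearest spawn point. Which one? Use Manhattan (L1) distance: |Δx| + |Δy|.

d(Y, Zone A) = |16−15| + |-17−(-11)| = 1 + 6 = 7
d(Y, Zone B) = |16−14| + |-17−15| = 2 + 32 = 34
d(Y, Zone C) = |16−(-16)| + |-17−(-14)| = 32 + 3 = 35
d(Y, Zone D) = |16−(-12)| + |-17−17| = 28 + 34 = 62
d(Y, Zone E) = |16−8| + |-17−(-13)| = 8 + 4 = 12
The smallest is to Zone A, so Y lies in the Voronoi region of Zone A.

Zone A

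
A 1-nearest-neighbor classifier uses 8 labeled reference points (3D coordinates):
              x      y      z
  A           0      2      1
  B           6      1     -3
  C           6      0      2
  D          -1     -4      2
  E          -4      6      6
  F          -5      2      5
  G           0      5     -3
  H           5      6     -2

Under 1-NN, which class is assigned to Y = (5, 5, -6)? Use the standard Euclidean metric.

Compare squared distances (the ordering matches that of the actual distances):
|YA|² = (5−0)² + (5−2)² + (-6−1)² = 25 + 9 + 49 = 83
|YB|² = (5−6)² + (5−1)² + (-6−(-3))² = 1 + 16 + 9 = 26
|YC|² = (5−6)² + (5−0)² + (-6−2)² = 1 + 25 + 64 = 90
|YD|² = (5−(-1))² + (5−(-4))² + (-6−2)² = 36 + 81 + 64 = 181
|YE|² = (5−(-4))² + (5−6)² + (-6−6)² = 81 + 1 + 144 = 226
|YF|² = (5−(-5))² + (5−2)² + (-6−5)² = 100 + 9 + 121 = 230
|YG|² = (5−0)² + (5−5)² + (-6−(-3))² = 25 + 0 + 9 = 34
|YH|² = (5−5)² + (5−6)² + (-6−(-2))² = 0 + 1 + 16 = 17
H is nearest.

H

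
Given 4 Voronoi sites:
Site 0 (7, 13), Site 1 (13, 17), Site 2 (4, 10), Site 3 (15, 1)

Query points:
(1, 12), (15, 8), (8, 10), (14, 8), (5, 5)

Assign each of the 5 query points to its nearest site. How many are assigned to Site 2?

(1, 12) — d² to each: Site 0:37, Site 1:169, Site 2:13, Site 3:317 → nearest is Site 2
(15, 8) — d² to each: Site 0:89, Site 1:85, Site 2:125, Site 3:49 → nearest is Site 3
(8, 10) — d² to each: Site 0:10, Site 1:74, Site 2:16, Site 3:130 → nearest is Site 0
(14, 8) — d² to each: Site 0:74, Site 1:82, Site 2:104, Site 3:50 → nearest is Site 3
(5, 5) — d² to each: Site 0:68, Site 1:208, Site 2:26, Site 3:116 → nearest is Site 2
2 of the 5 points have Site 2 as nearest.

2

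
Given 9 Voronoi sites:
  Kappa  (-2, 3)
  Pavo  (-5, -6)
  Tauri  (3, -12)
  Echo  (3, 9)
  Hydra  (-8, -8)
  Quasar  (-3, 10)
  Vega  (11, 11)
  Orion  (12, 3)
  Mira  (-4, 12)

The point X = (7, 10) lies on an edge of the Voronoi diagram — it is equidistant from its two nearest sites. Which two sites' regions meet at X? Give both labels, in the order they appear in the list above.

Echo and Vega

Squared distances from X to each site:
d²(X, Kappa) = (7−(-2))² + (10−3)² = 81 + 49 = 130
d²(X, Pavo) = (7−(-5))² + (10−(-6))² = 144 + 256 = 400
d²(X, Tauri) = (7−3)² + (10−(-12))² = 16 + 484 = 500
d²(X, Echo) = (7−3)² + (10−9)² = 16 + 1 = 17
d²(X, Hydra) = (7−(-8))² + (10−(-8))² = 225 + 324 = 549
d²(X, Quasar) = (7−(-3))² + (10−10)² = 100 + 0 = 100
d²(X, Vega) = (7−11)² + (10−11)² = 16 + 1 = 17
d²(X, Orion) = (7−12)² + (10−3)² = 25 + 49 = 74
d²(X, Mira) = (7−(-4))² + (10−12)² = 121 + 4 = 125
X is equidistant from Echo and Vega (both at squared distance 17), and every other site is strictly farther — so X lies on the Echo–Vega Voronoi edge.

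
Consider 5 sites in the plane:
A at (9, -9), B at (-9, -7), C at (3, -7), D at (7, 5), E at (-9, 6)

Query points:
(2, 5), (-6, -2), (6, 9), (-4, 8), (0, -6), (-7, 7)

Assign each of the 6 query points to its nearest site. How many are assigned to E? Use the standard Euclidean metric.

2

(2, 5) — d² to each: A:245, B:265, C:145, D:25, E:122 → nearest is D
(-6, -2) — d² to each: A:274, B:34, C:106, D:218, E:73 → nearest is B
(6, 9) — d² to each: A:333, B:481, C:265, D:17, E:234 → nearest is D
(-4, 8) — d² to each: A:458, B:250, C:274, D:130, E:29 → nearest is E
(0, -6) — d² to each: A:90, B:82, C:10, D:170, E:225 → nearest is C
(-7, 7) — d² to each: A:512, B:200, C:296, D:200, E:5 → nearest is E
2 of the 6 points have E as nearest.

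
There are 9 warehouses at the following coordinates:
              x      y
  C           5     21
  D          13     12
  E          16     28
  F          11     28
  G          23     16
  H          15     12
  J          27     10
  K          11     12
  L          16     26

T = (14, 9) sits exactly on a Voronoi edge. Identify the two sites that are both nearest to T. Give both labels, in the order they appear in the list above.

D and H

Squared distances from T to each site:
|TC|² = (14−5)² + (9−21)² = 81 + 144 = 225
|TD|² = (14−13)² + (9−12)² = 1 + 9 = 10
|TE|² = (14−16)² + (9−28)² = 4 + 361 = 365
|TF|² = (14−11)² + (9−28)² = 9 + 361 = 370
|TG|² = (14−23)² + (9−16)² = 81 + 49 = 130
|TH|² = (14−15)² + (9−12)² = 1 + 9 = 10
|TJ|² = (14−27)² + (9−10)² = 169 + 1 = 170
|TK|² = (14−11)² + (9−12)² = 9 + 9 = 18
|TL|² = (14−16)² + (9−26)² = 4 + 289 = 293
T is equidistant from D and H (both at squared distance 10), and every other site is strictly farther — so T lies on the D–H Voronoi edge.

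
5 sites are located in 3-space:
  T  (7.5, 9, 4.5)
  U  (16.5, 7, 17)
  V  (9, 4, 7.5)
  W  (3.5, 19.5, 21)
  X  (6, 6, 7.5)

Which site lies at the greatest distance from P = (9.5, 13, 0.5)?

Since √ is increasing, it suffices to compare squared distances:
|PT|² = 4 + 16 + 16 = 36
|PU|² = 49 + 36 + 272.25 = 357.25
|PV|² = 0.25 + 81 + 49 = 130.25
|PW|² = 36 + 42.25 + 420.25 = 498.5
|PX|² = 12.25 + 49 + 49 = 110.25
The largest is to W.

W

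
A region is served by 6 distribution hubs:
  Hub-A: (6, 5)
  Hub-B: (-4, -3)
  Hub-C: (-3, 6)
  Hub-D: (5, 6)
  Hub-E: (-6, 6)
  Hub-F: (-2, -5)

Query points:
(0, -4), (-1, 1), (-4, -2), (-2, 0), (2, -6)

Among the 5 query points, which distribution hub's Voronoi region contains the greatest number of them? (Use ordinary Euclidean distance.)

Hub-B

(0, -4) — d² to each: Hub-A:117, Hub-B:17, Hub-C:109, Hub-D:125, Hub-E:136, Hub-F:5 → nearest is Hub-F
(-1, 1) — d² to each: Hub-A:65, Hub-B:25, Hub-C:29, Hub-D:61, Hub-E:50, Hub-F:37 → nearest is Hub-B
(-4, -2) — d² to each: Hub-A:149, Hub-B:1, Hub-C:65, Hub-D:145, Hub-E:68, Hub-F:13 → nearest is Hub-B
(-2, 0) — d² to each: Hub-A:89, Hub-B:13, Hub-C:37, Hub-D:85, Hub-E:52, Hub-F:25 → nearest is Hub-B
(2, -6) — d² to each: Hub-A:137, Hub-B:45, Hub-C:169, Hub-D:153, Hub-E:208, Hub-F:17 → nearest is Hub-F
Tally — Hub-B:3, Hub-F:2. Hub-B captures the most (3).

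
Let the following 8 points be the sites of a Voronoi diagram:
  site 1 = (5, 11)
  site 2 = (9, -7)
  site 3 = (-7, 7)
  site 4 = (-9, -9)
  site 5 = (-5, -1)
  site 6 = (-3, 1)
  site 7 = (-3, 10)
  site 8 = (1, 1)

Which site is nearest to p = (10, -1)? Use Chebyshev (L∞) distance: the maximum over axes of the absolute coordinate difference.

d(p, site 1) = max(5, 12) = 12
d(p, site 2) = max(1, 6) = 6
d(p, site 3) = max(17, 8) = 17
d(p, site 4) = max(19, 8) = 19
d(p, site 5) = max(15, 0) = 15
d(p, site 6) = max(13, 2) = 13
d(p, site 7) = max(13, 11) = 13
d(p, site 8) = max(9, 2) = 9
Minimum is at site 2.

site 2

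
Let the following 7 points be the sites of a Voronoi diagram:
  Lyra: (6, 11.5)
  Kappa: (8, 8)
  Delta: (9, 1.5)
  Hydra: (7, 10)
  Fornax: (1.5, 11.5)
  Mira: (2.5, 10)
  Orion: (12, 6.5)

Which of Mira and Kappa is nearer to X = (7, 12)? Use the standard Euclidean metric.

Kappa

Compare squared distances:
d²(X, Mira) = (7−2.5)² + (12−10)² = 20.25 + 4 = 24.25
d²(X, Kappa) = (7−8)² + (12−8)² = 1 + 16 = 17
24.25 > 17, so Kappa is closer.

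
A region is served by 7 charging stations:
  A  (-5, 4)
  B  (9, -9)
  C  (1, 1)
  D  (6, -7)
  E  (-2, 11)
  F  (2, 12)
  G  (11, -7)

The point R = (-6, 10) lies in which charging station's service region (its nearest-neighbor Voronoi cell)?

Compare squared distances (the ordering matches that of the actual distances):
|RA|² = (-6−(-5))² + (10−4)² = 1 + 36 = 37
|RB|² = (-6−9)² + (10−(-9))² = 225 + 361 = 586
|RC|² = (-6−1)² + (10−1)² = 49 + 81 = 130
|RD|² = (-6−6)² + (10−(-7))² = 144 + 289 = 433
|RE|² = (-6−(-2))² + (10−11)² = 16 + 1 = 17
|RF|² = (-6−2)² + (10−12)² = 64 + 4 = 68
|RG|² = (-6−11)² + (10−(-7))² = 289 + 289 = 578
Minimum is at E.

E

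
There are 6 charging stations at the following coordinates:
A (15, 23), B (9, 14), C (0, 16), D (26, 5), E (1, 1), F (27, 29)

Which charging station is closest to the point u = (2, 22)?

Since √ is increasing, it suffices to compare squared distances:
|uA|² = (2−15)² + (22−23)² = 169 + 1 = 170
|uB|² = (2−9)² + (22−14)² = 49 + 64 = 113
|uC|² = (2−0)² + (22−16)² = 4 + 36 = 40
|uD|² = (2−26)² + (22−5)² = 576 + 289 = 865
|uE|² = (2−1)² + (22−1)² = 1 + 441 = 442
|uF|² = (2−27)² + (22−29)² = 625 + 49 = 674
The smallest is to C, so u lies in the Voronoi region of C.

C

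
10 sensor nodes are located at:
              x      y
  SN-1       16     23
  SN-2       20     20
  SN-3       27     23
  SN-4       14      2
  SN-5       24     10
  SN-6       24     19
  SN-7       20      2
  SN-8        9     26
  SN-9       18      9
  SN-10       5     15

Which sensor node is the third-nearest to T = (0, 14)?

Compare squared distances (the ordering matches that of the actual distances):
d²(T, SN-1) = (0−16)² + (14−23)² = 256 + 81 = 337
d²(T, SN-2) = (0−20)² + (14−20)² = 400 + 36 = 436
d²(T, SN-3) = (0−27)² + (14−23)² = 729 + 81 = 810
d²(T, SN-4) = (0−14)² + (14−2)² = 196 + 144 = 340
d²(T, SN-5) = (0−24)² + (14−10)² = 576 + 16 = 592
d²(T, SN-6) = (0−24)² + (14−19)² = 576 + 25 = 601
d²(T, SN-7) = (0−20)² + (14−2)² = 400 + 144 = 544
d²(T, SN-8) = (0−9)² + (14−26)² = 81 + 144 = 225
d²(T, SN-9) = (0−18)² + (14−9)² = 324 + 25 = 349
d²(T, SN-10) = (0−5)² + (14−15)² = 25 + 1 = 26
Sorted ascending: SN-10, SN-8, SN-1, SN-4, … — the third-nearest is SN-1.

SN-1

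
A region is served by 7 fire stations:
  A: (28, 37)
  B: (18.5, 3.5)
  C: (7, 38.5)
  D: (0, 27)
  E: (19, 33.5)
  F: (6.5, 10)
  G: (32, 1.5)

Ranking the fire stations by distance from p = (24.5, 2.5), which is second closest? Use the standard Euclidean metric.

G

Compare squared distances (the ordering matches that of the actual distances):
|pA|² = (24.5−28)² + (2.5−37)² = 12.25 + 1190.25 = 1202.5
|pB|² = (24.5−18.5)² + (2.5−3.5)² = 36 + 1 = 37
|pC|² = (24.5−7)² + (2.5−38.5)² = 306.25 + 1296 = 1602.25
|pD|² = (24.5−0)² + (2.5−27)² = 600.25 + 600.25 = 1200.5
|pE|² = (24.5−19)² + (2.5−33.5)² = 30.25 + 961 = 991.25
|pF|² = (24.5−6.5)² + (2.5−10)² = 324 + 56.25 = 380.25
|pG|² = (24.5−32)² + (2.5−1.5)² = 56.25 + 1 = 57.25
Sorted ascending: B, G, F, … — the second-nearest is G.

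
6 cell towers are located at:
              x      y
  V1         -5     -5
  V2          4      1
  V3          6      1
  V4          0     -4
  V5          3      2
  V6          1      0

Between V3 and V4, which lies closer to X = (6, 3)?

V3

Compare squared distances:
|XV3|² = (6−6)² + (3−1)² = 0 + 4 = 4
|XV4|² = (6−0)² + (3−(-4))² = 36 + 49 = 85
4 < 85, so V3 is closer.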